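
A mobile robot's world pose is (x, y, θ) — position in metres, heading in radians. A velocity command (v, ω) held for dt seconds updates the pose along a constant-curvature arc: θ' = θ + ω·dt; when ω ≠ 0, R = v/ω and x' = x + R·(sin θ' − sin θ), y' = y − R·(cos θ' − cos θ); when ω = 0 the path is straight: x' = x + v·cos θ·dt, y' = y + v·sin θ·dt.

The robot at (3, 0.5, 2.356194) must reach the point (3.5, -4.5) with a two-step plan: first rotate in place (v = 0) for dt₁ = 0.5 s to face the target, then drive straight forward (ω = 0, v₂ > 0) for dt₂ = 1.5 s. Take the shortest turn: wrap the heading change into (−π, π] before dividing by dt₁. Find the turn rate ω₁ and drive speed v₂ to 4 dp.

ω₁ = 4.9117, v₂ = 3.3500

heading to target = atan2(-4.5−0.5, 3.5−3) = -1.4711
Δθ = wrap(-1.4711 − 2.3562) = 2.4559; ω₁ = Δθ/dt₁ = 4.9117
distance = √((3.5−3)² + (-4.5−0.5)²) = 5.0249; v₂ = distance/dt₂ = 3.3500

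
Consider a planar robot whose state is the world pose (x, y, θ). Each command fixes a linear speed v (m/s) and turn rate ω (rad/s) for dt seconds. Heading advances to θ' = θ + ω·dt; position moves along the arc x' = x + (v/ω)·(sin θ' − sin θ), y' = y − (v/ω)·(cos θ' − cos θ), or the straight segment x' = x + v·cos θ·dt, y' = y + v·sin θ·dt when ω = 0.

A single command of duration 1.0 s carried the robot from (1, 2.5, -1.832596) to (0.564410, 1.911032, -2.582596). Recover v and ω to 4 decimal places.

Δθ = -2.582596 − -1.832596 = -0.750000
ω = Δθ/dt = -0.750000/1.0 = -0.7500
R = −Δy/(cos θ' − cos θ) = -1.0000
v = R·ω = -1.0000·-0.7500 = 0.7500

v = 0.7500, ω = -0.7500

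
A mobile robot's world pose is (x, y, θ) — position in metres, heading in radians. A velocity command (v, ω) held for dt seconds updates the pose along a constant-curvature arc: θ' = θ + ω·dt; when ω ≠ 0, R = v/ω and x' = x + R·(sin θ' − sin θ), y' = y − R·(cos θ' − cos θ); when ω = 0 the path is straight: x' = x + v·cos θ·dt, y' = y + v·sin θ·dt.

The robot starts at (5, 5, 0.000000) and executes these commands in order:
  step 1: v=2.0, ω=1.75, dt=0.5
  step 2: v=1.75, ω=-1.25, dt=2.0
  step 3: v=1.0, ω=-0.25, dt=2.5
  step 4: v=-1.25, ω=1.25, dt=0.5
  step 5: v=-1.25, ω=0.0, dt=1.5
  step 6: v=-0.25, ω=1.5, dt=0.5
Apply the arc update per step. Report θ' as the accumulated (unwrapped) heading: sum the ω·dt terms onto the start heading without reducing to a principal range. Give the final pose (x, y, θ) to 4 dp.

step 1: θ'=0.8750 (R=1.1429) → pose (5.8772, 5.4103, 0.8750)
step 2: θ'=-1.6250 (R=-1.4000) → pose (8.3497, 4.4370, -1.6250)
step 3: θ'=-2.2500 (R=-4.0000) → pose (7.4679, 2.1411, -2.2500)
step 4: θ'=-1.6250 (R=-1.0000) → pose (7.6883, 2.7151, -1.6250)
step 5: θ'=-1.6250 (straight) → pose (7.7899, 4.5873, -1.6250)
step 6: θ'=-0.8750 (R=-0.1667) → pose (7.7514, 4.7032, -0.8750)

(7.7514, 4.7032, -0.8750)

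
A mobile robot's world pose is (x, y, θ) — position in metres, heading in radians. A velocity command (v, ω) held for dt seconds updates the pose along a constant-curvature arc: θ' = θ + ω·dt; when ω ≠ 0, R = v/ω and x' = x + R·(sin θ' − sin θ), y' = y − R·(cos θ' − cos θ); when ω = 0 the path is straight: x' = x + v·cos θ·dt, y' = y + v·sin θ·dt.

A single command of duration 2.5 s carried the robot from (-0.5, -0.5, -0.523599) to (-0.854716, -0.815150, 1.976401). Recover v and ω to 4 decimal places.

v = -0.2500, ω = 1.0000

Δθ = 1.976401 − -0.523599 = 2.500000
ω = Δθ/dt = 2.500000/2.5 = 1.0000
R = Δx/(sin θ' − sin θ) = -0.2500
v = R·ω = -0.2500·1.0000 = -0.2500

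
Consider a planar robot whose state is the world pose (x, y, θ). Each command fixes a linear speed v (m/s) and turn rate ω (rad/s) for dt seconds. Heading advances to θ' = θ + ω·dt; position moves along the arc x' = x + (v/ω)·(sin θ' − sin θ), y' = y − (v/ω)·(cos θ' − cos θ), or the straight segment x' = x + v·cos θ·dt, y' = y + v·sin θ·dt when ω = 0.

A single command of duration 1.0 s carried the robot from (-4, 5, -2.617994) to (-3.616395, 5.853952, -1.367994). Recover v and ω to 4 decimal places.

Δθ = -1.367994 − -2.617994 = 1.250000
ω = Δθ/dt = 1.250000/1.0 = 1.2500
R = −Δy/(cos θ' − cos θ) = -0.8000
v = R·ω = -0.8000·1.2500 = -1.0000

v = -1.0000, ω = 1.2500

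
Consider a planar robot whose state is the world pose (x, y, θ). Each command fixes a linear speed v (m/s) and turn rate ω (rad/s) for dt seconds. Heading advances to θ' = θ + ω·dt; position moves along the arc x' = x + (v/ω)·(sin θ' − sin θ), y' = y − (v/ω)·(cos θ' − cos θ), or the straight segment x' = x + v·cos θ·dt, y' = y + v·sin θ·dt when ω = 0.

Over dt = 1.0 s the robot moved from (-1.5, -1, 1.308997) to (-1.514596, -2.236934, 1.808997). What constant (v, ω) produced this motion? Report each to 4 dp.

v = -1.2500, ω = 0.5000

Δθ = 1.808997 − 1.308997 = 0.500000
ω = Δθ/dt = 0.500000/1.0 = 0.5000
R = −Δy/(cos θ' − cos θ) = -2.5000
v = R·ω = -2.5000·0.5000 = -1.2500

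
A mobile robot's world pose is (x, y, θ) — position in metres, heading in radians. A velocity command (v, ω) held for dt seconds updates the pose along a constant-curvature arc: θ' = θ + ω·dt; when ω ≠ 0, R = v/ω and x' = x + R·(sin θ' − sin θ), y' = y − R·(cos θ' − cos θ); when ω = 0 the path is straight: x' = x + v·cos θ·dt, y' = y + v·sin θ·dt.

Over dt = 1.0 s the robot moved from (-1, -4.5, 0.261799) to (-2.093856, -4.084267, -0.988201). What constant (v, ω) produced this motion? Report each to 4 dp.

v = -1.2500, ω = -1.2500

Δθ = -0.988201 − 0.261799 = -1.250000
ω = Δθ/dt = -1.250000/1.0 = -1.2500
R = Δx/(sin θ' − sin θ) = 1.0000
v = R·ω = 1.0000·-1.2500 = -1.2500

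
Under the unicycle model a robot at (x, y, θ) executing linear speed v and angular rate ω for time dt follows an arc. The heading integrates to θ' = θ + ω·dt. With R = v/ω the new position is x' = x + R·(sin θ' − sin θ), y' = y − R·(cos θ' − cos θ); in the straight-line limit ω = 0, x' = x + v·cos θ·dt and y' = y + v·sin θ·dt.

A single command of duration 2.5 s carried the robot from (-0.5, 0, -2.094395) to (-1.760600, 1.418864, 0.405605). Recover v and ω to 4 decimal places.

Δθ = 0.405605 − -2.094395 = 2.500000
ω = Δθ/dt = 2.500000/2.5 = 1.0000
R = −Δy/(cos θ' − cos θ) = -1.0000
v = R·ω = -1.0000·1.0000 = -1.0000

v = -1.0000, ω = 1.0000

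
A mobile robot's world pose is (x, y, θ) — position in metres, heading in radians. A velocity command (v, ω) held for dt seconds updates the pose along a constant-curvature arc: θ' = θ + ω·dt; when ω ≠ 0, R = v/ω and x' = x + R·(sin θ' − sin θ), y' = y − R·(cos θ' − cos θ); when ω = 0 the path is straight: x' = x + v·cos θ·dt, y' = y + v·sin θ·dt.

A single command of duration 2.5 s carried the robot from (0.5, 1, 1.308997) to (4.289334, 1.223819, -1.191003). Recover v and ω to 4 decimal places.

v = 2.0000, ω = -1.0000

Δθ = -1.191003 − 1.308997 = -2.500000
ω = Δθ/dt = -2.500000/2.5 = -1.0000
R = Δx/(sin θ' − sin θ) = -2.0000
v = R·ω = -2.0000·-1.0000 = 2.0000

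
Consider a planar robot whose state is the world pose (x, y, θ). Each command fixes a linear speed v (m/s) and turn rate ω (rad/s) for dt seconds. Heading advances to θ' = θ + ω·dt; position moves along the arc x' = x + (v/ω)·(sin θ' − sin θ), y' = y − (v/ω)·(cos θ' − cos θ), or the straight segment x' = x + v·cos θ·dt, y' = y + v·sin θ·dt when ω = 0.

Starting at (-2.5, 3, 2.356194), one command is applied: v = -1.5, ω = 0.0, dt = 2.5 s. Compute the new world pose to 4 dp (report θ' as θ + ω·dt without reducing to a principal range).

(0.1516, 0.3483, 2.3562)

θ' = 2.3562 + 0.0·2.5 = 2.3562
ω = 0 → straight: x' = -2.5 + -1.5·cos(2.3562)·2.5 = 0.1516
y' = 3 + -1.5·sin(2.3562)·2.5 = 0.3483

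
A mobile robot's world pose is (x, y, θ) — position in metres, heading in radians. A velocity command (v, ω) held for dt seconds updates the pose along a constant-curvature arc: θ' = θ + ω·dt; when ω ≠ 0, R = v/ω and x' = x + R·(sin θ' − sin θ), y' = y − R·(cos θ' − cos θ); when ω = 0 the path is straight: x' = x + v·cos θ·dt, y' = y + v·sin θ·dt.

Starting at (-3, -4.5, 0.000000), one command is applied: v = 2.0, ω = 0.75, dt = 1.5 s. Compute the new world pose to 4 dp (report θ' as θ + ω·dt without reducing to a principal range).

θ' = 0.0000 + 0.75·1.5 = 1.1250
R = v/ω = 2.0/0.75 = 2.6667
x' = -3 + 2.6667·(sin 1.1250 − sin 0.0000) = -0.5940
y' = -4.5 − 2.6667·(cos 1.1250 − cos 0.0000) = -2.9831

(-0.5940, -2.9831, 1.1250)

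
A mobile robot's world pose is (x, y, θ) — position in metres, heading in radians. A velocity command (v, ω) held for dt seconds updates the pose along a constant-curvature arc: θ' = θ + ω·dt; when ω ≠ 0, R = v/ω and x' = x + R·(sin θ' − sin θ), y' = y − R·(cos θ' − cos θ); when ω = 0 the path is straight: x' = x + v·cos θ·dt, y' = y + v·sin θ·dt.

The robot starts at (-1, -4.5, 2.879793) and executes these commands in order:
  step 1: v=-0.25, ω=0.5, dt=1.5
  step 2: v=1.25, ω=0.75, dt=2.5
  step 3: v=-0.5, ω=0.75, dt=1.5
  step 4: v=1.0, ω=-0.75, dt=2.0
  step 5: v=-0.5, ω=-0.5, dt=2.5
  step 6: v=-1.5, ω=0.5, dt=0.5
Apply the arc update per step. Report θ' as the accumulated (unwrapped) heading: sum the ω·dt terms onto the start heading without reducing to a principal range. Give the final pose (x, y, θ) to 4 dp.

(0.6801, -5.9650, 4.1298)

step 1: θ'=3.6298 (R=-0.5000) → pose (-0.6361, -4.4586, 3.6298)
step 2: θ'=5.5048 (R=1.6667) → pose (-1.0246, -7.1173, 5.5048)
step 3: θ'=6.6298 (R=-0.6667) → pose (-1.7191, -6.9650, 6.6298)
step 4: θ'=5.1298 (R=-1.3333) → pose (-0.0473, -7.6785, 5.1298)
step 5: θ'=3.8798 (R=1.0000) → pose (0.1939, -6.5335, 3.8798)
step 6: θ'=4.1298 (R=-3.0000) → pose (0.6801, -5.9650, 4.1298)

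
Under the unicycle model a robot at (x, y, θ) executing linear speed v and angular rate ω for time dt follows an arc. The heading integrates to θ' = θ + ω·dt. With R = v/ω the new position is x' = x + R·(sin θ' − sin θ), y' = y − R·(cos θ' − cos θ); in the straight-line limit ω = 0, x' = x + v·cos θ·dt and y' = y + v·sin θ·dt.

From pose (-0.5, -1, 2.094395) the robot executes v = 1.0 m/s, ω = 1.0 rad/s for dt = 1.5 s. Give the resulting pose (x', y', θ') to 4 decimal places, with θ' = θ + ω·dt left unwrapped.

θ' = 2.0944 + 1.0·1.5 = 3.5944
R = v/ω = 1.0/1.0 = 1.0000
x' = -0.5 + 1.0000·(sin 3.5944 − sin 2.0944) = -1.8035
y' = -1 − 1.0000·(cos 3.5944 − cos 2.0944) = -0.6008

(-1.8035, -0.6008, 3.5944)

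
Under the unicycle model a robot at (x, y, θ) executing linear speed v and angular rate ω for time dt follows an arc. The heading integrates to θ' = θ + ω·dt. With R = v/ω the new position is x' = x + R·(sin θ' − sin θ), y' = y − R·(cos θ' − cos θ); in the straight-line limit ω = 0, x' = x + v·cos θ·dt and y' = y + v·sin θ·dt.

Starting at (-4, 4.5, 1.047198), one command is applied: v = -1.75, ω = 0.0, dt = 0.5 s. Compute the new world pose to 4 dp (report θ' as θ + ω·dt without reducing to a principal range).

θ' = 1.0472 + 0.0·0.5 = 1.0472
ω = 0 → straight: x' = -4 + -1.75·cos(1.0472)·0.5 = -4.4375
y' = 4.5 + -1.75·sin(1.0472)·0.5 = 3.7422

(-4.4375, 3.7422, 1.0472)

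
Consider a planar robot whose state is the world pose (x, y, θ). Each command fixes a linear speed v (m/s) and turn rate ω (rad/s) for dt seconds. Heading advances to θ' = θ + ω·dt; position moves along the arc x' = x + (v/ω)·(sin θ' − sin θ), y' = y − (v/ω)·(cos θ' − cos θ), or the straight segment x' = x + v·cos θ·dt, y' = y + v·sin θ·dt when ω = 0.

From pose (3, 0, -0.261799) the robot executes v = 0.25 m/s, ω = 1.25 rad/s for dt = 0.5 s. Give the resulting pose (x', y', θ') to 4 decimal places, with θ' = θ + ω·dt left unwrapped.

θ' = -0.2618 + 1.25·0.5 = 0.3632
R = v/ω = 0.25/1.25 = 0.2000
x' = 3 + 0.2000·(sin 0.3632 − sin -0.2618) = 3.1228
y' = 0 − 0.2000·(cos 0.3632 − cos -0.2618) = 0.0062

(3.1228, 0.0062, 0.3632)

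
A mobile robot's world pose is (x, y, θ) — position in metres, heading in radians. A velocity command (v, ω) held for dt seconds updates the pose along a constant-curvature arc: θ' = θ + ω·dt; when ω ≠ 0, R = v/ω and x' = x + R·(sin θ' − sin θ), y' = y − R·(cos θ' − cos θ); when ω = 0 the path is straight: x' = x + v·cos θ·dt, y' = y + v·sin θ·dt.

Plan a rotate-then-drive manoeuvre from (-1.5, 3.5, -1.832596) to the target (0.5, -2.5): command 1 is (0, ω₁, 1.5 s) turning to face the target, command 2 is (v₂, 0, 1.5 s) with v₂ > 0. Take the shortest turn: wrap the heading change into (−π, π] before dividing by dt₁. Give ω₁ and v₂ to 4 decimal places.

heading to target = atan2(-2.5−3.5, 0.5−-1.5) = -1.2490
Δθ = wrap(-1.2490 − -1.8326) = 0.5836; ω₁ = Δθ/dt₁ = 0.3890
distance = √((0.5−-1.5)² + (-2.5−3.5)²) = 6.3246; v₂ = distance/dt₂ = 4.2164

ω₁ = 0.3890, v₂ = 4.2164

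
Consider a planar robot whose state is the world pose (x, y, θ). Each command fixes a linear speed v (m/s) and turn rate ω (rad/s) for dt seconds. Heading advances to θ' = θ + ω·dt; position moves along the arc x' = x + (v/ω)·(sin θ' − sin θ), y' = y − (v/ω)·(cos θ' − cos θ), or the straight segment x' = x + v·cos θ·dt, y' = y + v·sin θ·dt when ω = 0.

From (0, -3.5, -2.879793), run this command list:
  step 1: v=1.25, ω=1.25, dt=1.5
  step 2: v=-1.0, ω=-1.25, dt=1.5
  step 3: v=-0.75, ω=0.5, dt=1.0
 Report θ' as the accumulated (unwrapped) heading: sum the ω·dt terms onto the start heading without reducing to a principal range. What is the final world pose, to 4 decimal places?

(0.5301, -3.4369, -2.3798)

step 1: θ'=-1.0048 (R=1.0000) → pose (-0.5852, -5.0022, -1.0048)
step 2: θ'=-2.8798 (R=0.8000) → pose (-0.1170, -3.8004, -2.8798)
step 3: θ'=-2.3798 (R=-1.5000) → pose (0.5301, -3.4369, -2.3798)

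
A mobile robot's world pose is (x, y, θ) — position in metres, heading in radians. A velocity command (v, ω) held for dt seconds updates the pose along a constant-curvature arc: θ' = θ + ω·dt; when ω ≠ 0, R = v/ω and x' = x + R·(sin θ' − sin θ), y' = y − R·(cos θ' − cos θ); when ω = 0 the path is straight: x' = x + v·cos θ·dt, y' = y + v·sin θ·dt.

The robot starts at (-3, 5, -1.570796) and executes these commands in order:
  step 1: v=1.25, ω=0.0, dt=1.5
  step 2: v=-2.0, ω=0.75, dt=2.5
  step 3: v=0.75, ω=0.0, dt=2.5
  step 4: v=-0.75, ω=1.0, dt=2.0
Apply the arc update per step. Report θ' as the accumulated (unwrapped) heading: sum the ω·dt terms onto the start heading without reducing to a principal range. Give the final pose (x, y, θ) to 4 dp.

step 1: θ'=-1.5708 (straight) → pose (-3.0000, 3.1250, -1.5708)
step 2: θ'=0.3042 (R=-2.6667) → pose (-6.4654, 5.6692, 0.3042)
step 3: θ'=0.3042 (straight) → pose (-4.6765, 6.2309, 0.3042)
step 4: θ'=2.3042 (R=-0.7500) → pose (-5.0090, 5.0132, 2.3042)

(-5.0090, 5.0132, 2.3042)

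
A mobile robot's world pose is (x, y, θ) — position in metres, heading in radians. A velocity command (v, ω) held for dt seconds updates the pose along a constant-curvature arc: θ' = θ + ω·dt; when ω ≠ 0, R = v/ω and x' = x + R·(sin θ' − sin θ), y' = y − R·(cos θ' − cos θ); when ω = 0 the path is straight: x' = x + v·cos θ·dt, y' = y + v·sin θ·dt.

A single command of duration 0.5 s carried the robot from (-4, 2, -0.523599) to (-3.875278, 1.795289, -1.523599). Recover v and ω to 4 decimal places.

Δθ = -1.523599 − -0.523599 = -1.000000
ω = Δθ/dt = -1.000000/0.5 = -2.0000
R = −Δy/(cos θ' − cos θ) = -0.2500
v = R·ω = -0.2500·-2.0000 = 0.5000

v = 0.5000, ω = -2.0000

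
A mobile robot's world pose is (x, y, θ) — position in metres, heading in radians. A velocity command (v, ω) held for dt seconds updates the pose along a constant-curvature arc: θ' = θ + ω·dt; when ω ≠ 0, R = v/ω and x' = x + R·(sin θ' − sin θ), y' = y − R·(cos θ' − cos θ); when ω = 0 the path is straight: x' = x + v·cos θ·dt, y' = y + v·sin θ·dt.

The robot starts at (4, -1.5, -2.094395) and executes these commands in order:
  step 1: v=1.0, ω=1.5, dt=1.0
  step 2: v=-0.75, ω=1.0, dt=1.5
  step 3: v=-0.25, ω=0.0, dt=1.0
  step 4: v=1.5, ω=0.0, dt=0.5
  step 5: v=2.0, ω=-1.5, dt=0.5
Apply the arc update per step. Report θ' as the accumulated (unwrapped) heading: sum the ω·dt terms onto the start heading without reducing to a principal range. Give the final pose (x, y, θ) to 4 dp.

step 1: θ'=-0.5944 (R=0.6667) → pose (4.2040, -2.3857, -0.5944)
step 2: θ'=0.9056 (R=-0.7500) → pose (3.1939, -2.5441, 0.9056)
step 3: θ'=0.9056 (straight) → pose (3.0396, -2.7408, 0.9056)
step 4: θ'=0.9056 (straight) → pose (3.5025, -2.1507, 0.9056)
step 5: θ'=0.1556 (R=-1.3333) → pose (4.3449, -1.6564, 0.1556)

(4.3449, -1.6564, 0.1556)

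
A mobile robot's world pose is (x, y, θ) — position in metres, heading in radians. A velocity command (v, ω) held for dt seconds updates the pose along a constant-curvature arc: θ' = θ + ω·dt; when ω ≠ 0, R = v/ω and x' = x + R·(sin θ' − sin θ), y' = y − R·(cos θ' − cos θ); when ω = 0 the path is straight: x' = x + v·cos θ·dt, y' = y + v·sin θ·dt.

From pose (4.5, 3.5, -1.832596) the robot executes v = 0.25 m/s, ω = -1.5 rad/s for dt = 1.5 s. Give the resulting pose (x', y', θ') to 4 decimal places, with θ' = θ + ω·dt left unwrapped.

(4.2043, 3.4450, -4.0826)

θ' = -1.8326 + -1.5·1.5 = -4.0826
R = v/ω = 0.25/-1.5 = -0.1667
x' = 4.5 + -0.1667·(sin -4.0826 − sin -1.8326) = 4.2043
y' = 3.5 − -0.1667·(cos -4.0826 − cos -1.8326) = 3.4450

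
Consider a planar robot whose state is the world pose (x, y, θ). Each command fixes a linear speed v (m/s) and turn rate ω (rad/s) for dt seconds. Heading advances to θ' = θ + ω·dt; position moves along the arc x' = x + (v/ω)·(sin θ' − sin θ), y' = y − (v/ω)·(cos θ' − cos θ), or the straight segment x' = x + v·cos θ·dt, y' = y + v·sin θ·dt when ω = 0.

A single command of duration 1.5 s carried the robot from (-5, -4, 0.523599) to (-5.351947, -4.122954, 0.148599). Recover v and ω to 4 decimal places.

Δθ = 0.148599 − 0.523599 = -0.375000
ω = Δθ/dt = -0.375000/1.5 = -0.2500
R = Δx/(sin θ' − sin θ) = 1.0000
v = R·ω = 1.0000·-0.2500 = -0.2500

v = -0.2500, ω = -0.2500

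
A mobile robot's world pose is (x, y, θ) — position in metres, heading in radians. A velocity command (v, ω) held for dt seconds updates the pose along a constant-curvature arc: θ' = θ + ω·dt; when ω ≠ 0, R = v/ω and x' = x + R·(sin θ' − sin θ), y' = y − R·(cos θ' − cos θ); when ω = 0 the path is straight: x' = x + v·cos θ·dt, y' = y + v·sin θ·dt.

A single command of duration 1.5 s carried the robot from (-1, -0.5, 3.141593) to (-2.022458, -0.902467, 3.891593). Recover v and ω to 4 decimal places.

v = 0.7500, ω = 0.5000

Δθ = 3.891593 − 3.141593 = 0.750000
ω = Δθ/dt = 0.750000/1.5 = 0.5000
R = Δx/(sin θ' − sin θ) = 1.5000
v = R·ω = 1.5000·0.5000 = 0.7500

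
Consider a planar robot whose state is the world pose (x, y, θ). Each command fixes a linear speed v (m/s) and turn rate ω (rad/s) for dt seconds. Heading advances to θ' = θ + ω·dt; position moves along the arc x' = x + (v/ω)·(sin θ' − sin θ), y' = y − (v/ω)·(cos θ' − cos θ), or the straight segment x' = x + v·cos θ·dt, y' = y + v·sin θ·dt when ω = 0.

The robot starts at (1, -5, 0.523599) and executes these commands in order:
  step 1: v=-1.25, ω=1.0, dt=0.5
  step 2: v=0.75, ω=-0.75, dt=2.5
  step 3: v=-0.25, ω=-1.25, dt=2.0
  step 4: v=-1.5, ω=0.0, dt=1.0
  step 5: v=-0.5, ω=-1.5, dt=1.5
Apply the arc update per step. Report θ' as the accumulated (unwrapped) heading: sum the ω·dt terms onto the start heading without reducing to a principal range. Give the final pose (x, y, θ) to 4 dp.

step 1: θ'=1.0236 (R=-1.2500) → pose (0.5575, -5.4322, 1.0236)
step 2: θ'=-0.8514 (R=-1.0000) → pose (2.1637, -5.2935, -0.8514)
step 3: θ'=-3.3514 (R=0.2000) → pose (2.3558, -4.9661, -3.3514)
step 4: θ'=-3.3514 (straight) → pose (3.8229, -5.2785, -3.3514)
step 5: θ'=-5.6014 (R=0.3333) → pose (3.9635, -5.8634, -5.6014)

(3.9635, -5.8634, -5.6014)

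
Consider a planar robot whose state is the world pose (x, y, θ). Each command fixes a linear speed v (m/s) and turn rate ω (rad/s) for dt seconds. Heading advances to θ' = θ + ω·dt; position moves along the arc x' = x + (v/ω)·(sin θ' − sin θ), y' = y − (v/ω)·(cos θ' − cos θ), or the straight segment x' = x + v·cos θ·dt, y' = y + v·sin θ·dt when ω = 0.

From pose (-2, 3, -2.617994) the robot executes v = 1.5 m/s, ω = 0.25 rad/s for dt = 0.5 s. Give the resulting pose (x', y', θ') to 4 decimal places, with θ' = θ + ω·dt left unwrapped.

(-2.6244, 2.5854, -2.4930)

θ' = -2.6180 + 0.25·0.5 = -2.4930
R = v/ω = 1.5/0.25 = 6.0000
x' = -2 + 6.0000·(sin -2.4930 − sin -2.6180) = -2.6244
y' = 3 − 6.0000·(cos -2.4930 − cos -2.6180) = 2.5854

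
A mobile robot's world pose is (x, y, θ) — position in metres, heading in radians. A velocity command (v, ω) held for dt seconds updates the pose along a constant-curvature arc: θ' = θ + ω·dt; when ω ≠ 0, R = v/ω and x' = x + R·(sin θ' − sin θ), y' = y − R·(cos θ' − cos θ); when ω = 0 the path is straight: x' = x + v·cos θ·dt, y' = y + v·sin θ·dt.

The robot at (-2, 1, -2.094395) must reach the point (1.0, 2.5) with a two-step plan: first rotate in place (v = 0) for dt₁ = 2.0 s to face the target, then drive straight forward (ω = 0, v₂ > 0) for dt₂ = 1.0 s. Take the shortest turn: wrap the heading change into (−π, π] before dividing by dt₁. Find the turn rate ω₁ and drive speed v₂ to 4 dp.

heading to target = atan2(2.5−1, 1−-2) = 0.4636
Δθ = wrap(0.4636 − -2.0944) = 2.5580; ω₁ = Δθ/dt₁ = 1.2790
distance = √((1−-2)² + (2.5−1)²) = 3.3541; v₂ = distance/dt₂ = 3.3541

ω₁ = 1.2790, v₂ = 3.3541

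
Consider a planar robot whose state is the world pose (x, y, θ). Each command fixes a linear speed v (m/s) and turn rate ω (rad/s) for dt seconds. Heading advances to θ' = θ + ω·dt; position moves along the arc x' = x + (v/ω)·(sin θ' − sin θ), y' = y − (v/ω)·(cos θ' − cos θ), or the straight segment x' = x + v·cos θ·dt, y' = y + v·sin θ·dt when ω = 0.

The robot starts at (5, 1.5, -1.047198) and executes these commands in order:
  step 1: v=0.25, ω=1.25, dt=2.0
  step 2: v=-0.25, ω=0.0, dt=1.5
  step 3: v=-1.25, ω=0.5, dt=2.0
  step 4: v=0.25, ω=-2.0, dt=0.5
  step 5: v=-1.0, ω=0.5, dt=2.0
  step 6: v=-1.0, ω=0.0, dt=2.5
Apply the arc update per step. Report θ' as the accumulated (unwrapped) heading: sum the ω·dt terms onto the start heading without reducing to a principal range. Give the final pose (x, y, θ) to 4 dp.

step 1: θ'=1.4528 (R=0.2000) → pose (5.3718, 1.5765, 1.4528)
step 2: θ'=1.4528 (straight) → pose (5.3277, 1.2041, 1.4528)
step 3: θ'=2.4528 (R=-2.5000) → pose (6.2213, -1.0203, 2.4528)
step 4: θ'=1.4528 (R=-0.1250) → pose (6.1766, -0.9091, 1.4528)
step 5: θ'=2.4528 (R=-2.0000) → pose (6.8915, -2.6885, 2.4528)
step 6: θ'=2.4528 (straight) → pose (8.8215, -4.2775, 2.4528)

(8.8215, -4.2775, 2.4528)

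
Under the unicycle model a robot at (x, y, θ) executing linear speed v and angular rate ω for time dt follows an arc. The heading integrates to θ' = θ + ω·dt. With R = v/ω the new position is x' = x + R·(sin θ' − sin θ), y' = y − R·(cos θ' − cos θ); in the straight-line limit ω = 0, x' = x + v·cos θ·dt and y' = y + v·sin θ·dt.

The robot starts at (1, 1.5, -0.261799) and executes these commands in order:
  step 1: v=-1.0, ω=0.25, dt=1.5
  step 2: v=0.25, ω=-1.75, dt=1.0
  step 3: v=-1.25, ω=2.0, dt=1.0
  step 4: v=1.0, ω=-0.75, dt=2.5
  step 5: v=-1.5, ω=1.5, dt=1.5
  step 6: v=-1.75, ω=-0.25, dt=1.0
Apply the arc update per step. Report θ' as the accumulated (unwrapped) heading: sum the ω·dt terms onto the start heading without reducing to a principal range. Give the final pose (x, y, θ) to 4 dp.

step 1: θ'=0.1132 (R=-4.0000) → pose (-0.4871, 1.6107, 0.1132)
step 2: θ'=-1.6368 (R=-0.1429) → pose (-0.3284, 1.4593, -1.6368)
step 3: θ'=0.3632 (R=-0.6250) → pose (-1.1741, 2.0848, 0.3632)
step 4: θ'=-1.5118 (R=-1.3333) → pose (0.6306, 0.9170, -1.5118)
step 5: θ'=0.7382 (R=-1.0000) → pose (-1.0406, 1.5978, 0.7382)
step 6: θ'=0.4882 (R=7.0000) → pose (-2.4681, 0.5933, 0.4882)

(-2.4681, 0.5933, 0.4882)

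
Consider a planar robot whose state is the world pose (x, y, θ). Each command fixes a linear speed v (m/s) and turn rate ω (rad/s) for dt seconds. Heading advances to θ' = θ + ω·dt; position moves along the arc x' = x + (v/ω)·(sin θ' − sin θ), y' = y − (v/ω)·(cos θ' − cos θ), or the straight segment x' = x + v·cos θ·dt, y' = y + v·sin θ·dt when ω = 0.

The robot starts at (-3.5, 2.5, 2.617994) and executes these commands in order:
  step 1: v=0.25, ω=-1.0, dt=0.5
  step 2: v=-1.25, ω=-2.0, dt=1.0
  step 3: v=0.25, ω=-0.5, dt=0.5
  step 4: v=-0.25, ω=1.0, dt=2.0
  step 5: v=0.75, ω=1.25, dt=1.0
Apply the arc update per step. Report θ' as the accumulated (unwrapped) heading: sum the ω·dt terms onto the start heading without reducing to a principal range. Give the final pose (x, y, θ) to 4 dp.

step 1: θ'=2.1180 (R=-0.2500) → pose (-3.5885, 2.5864, 2.1180)
step 2: θ'=0.1180 (R=0.6250) → pose (-4.0487, 1.6406, 0.1180)
step 3: θ'=-0.1320 (R=-0.5000) → pose (-3.9240, 1.6397, -0.1320)
step 4: θ'=1.8680 (R=-0.2500) → pose (-4.1959, 1.3187, 1.8680)
step 5: θ'=3.1180 (R=0.6000) → pose (-4.7555, 1.7428, 3.1180)

(-4.7555, 1.7428, 3.1180)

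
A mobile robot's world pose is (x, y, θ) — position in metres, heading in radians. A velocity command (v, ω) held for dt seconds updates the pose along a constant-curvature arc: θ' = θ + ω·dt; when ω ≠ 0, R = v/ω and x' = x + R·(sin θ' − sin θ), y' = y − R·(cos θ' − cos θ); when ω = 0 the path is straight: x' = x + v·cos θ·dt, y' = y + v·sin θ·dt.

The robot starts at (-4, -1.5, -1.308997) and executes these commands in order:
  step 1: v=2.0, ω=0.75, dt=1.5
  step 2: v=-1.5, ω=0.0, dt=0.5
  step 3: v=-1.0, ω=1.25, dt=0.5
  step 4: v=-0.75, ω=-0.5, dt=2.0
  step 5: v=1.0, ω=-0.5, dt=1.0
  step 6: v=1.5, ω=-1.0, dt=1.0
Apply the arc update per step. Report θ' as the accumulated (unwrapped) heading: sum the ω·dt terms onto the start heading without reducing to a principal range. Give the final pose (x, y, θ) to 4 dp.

(-3.8730, -5.4267, -2.0590)

step 1: θ'=-0.1840 (R=2.6667) → pose (-1.9121, -3.4315, -0.1840)
step 2: θ'=-0.1840 (straight) → pose (-2.6494, -3.2942, -0.1840)
step 3: θ'=0.4410 (R=-0.8000) → pose (-3.1373, -3.3573, 0.4410)
step 4: θ'=-0.5590 (R=1.5000) → pose (-4.5731, -3.2725, -0.5590)
step 5: θ'=-1.0590 (R=-2.0000) → pose (-3.8900, -3.9886, -1.0590)
step 6: θ'=-2.0590 (R=-1.5000) → pose (-3.8730, -5.4267, -2.0590)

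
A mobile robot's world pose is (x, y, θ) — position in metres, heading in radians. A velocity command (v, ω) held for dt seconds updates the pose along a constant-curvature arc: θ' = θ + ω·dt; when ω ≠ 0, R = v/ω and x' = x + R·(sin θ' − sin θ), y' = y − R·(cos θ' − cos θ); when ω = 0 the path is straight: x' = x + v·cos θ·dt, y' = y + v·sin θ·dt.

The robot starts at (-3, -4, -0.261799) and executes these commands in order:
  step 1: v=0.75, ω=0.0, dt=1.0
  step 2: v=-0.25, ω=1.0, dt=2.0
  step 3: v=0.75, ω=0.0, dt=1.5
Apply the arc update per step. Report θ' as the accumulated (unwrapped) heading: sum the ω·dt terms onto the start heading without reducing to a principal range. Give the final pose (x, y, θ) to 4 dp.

(-2.7742, -3.3680, 1.7382)

step 1: θ'=-0.2618 (straight) → pose (-2.2756, -4.1941, -0.2618)
step 2: θ'=1.7382 (R=-0.2500) → pose (-2.5868, -4.4773, 1.7382)
step 3: θ'=1.7382 (straight) → pose (-2.7742, -3.3680, 1.7382)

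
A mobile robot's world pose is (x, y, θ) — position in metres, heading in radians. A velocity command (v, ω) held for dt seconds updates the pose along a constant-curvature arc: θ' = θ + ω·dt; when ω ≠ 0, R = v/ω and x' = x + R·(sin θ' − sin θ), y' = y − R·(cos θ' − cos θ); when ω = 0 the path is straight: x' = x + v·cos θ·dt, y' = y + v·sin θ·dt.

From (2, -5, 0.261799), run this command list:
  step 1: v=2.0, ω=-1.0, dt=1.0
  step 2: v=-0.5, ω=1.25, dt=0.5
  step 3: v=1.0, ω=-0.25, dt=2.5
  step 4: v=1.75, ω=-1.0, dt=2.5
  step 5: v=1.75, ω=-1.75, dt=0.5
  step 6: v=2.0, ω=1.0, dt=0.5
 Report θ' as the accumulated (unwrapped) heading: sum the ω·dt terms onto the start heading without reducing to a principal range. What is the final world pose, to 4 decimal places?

step 1: θ'=-0.7382 (R=-2.0000) → pose (3.8636, -5.4525, -0.7382)
step 2: θ'=-0.1132 (R=-0.4000) → pose (3.6396, -5.3509, -0.1132)
step 3: θ'=-0.7382 (R=-4.0000) → pose (5.8796, -6.3666, -0.7382)
step 4: θ'=-3.2382 (R=-1.7500) → pose (4.5331, -9.4029, -3.2382)
step 5: θ'=-4.1132 (R=-1.0000) → pose (3.8037, -8.9715, -4.1132)
step 6: θ'=-3.6132 (R=2.0000) → pose (3.0608, -8.3178, -3.6132)

(3.0608, -8.3178, -3.6132)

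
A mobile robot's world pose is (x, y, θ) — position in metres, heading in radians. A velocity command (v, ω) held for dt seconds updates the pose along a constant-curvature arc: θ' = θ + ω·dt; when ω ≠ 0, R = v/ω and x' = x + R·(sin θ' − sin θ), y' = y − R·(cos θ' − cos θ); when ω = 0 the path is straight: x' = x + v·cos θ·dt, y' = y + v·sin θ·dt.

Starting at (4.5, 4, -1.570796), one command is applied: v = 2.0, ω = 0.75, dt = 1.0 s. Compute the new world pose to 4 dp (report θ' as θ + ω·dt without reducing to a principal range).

θ' = -1.5708 + 0.75·1.0 = -0.8208
R = v/ω = 2.0/0.75 = 2.6667
x' = 4.5 + 2.6667·(sin -0.8208 − sin -1.5708) = 5.2155
y' = 4 − 2.6667·(cos -0.8208 − cos -1.5708) = 2.1823

(5.2155, 2.1823, -0.8208)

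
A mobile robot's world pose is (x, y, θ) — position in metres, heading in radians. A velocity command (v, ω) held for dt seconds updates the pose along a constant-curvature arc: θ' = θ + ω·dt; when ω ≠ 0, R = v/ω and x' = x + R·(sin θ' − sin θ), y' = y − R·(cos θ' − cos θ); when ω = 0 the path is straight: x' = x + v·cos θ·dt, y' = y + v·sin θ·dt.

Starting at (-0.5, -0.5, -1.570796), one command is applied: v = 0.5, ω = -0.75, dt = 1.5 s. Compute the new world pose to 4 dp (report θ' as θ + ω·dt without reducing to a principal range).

(-0.8792, -1.1015, -2.6958)

θ' = -1.5708 + -0.75·1.5 = -2.6958
R = v/ω = 0.5/-0.75 = -0.6667
x' = -0.5 + -0.6667·(sin -2.6958 − sin -1.5708) = -0.8792
y' = -0.5 − -0.6667·(cos -2.6958 − cos -1.5708) = -1.1015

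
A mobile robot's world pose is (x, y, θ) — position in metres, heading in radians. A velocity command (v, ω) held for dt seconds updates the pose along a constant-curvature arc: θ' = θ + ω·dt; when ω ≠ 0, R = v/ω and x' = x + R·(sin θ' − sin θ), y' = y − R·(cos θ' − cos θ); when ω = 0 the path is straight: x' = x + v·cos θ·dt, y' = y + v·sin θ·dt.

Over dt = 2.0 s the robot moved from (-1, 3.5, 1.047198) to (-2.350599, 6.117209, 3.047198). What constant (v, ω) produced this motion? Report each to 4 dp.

Δθ = 3.047198 − 1.047198 = 2.000000
ω = Δθ/dt = 2.000000/2.0 = 1.0000
R = −Δy/(cos θ' − cos θ) = 1.7500
v = R·ω = 1.7500·1.0000 = 1.7500

v = 1.7500, ω = 1.0000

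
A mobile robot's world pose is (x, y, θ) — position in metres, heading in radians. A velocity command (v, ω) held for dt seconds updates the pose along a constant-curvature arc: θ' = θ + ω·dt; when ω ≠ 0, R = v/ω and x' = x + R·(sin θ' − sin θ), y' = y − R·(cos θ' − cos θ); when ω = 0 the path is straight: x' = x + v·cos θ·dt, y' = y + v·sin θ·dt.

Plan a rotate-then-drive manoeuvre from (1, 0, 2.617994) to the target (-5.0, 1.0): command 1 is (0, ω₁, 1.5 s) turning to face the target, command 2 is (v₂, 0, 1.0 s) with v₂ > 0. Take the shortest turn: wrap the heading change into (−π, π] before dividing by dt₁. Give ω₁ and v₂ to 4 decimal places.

heading to target = atan2(1−0, -5−1) = 2.9764
Δθ = wrap(2.9764 − 2.6180) = 0.3584; ω₁ = Δθ/dt₁ = 0.2390
distance = √((-5−1)² + (1−0)²) = 6.0828; v₂ = distance/dt₂ = 6.0828

ω₁ = 0.2390, v₂ = 6.0828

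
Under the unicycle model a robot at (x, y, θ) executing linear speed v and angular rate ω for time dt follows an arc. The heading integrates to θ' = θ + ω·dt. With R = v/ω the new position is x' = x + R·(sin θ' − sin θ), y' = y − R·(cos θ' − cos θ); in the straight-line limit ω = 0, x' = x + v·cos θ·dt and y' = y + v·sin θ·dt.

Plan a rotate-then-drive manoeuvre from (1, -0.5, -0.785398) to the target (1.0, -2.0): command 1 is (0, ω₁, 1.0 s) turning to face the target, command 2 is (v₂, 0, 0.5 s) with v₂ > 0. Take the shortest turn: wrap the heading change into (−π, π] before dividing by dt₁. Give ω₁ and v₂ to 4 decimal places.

ω₁ = -0.7854, v₂ = 3.0000

heading to target = atan2(-2−-0.5, 1−1) = -1.5708
Δθ = wrap(-1.5708 − -0.7854) = -0.7854; ω₁ = Δθ/dt₁ = -0.7854
distance = √((1−1)² + (-2−-0.5)²) = 1.5000; v₂ = distance/dt₂ = 3.0000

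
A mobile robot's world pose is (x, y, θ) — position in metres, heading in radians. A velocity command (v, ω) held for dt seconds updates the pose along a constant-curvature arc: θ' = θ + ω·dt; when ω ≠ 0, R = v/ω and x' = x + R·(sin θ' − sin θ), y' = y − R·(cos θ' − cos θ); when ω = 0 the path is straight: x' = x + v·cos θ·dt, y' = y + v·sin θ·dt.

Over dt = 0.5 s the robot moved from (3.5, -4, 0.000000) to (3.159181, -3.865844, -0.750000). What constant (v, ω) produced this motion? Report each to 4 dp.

v = -0.7500, ω = -1.5000

Δθ = -0.750000 − 0.000000 = -0.750000
ω = Δθ/dt = -0.750000/0.5 = -1.5000
R = Δx/(sin θ' − sin θ) = 0.5000
v = R·ω = 0.5000·-1.5000 = -0.7500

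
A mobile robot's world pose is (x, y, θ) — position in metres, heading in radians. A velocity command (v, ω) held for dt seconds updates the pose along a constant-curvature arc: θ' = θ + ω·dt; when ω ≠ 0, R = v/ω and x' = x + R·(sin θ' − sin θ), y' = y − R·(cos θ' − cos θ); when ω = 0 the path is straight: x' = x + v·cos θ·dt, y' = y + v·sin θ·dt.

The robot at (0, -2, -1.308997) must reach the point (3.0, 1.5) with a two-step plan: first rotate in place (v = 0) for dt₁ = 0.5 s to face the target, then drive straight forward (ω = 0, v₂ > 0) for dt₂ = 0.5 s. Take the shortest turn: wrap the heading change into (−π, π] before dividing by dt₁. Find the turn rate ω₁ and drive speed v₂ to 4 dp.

heading to target = atan2(1.5−-2, 3−0) = 0.8622
Δθ = wrap(0.8622 − -1.3090) = 2.1712; ω₁ = Δθ/dt₁ = 4.3423
distance = √((3−0)² + (1.5−-2)²) = 4.6098; v₂ = distance/dt₂ = 9.2195

ω₁ = 4.3423, v₂ = 9.2195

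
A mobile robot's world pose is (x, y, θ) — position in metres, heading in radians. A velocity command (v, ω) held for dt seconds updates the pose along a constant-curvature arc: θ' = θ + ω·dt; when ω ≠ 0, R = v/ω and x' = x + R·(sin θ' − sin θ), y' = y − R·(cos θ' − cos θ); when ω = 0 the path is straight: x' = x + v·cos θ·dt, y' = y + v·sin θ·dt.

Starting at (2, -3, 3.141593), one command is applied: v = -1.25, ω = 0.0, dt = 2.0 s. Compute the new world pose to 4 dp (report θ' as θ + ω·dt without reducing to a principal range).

θ' = 3.1416 + 0.0·2.0 = 3.1416
ω = 0 → straight: x' = 2 + -1.25·cos(3.1416)·2.0 = 4.5000
y' = -3 + -1.25·sin(3.1416)·2.0 = -3.0000

(4.5000, -3.0000, 3.1416)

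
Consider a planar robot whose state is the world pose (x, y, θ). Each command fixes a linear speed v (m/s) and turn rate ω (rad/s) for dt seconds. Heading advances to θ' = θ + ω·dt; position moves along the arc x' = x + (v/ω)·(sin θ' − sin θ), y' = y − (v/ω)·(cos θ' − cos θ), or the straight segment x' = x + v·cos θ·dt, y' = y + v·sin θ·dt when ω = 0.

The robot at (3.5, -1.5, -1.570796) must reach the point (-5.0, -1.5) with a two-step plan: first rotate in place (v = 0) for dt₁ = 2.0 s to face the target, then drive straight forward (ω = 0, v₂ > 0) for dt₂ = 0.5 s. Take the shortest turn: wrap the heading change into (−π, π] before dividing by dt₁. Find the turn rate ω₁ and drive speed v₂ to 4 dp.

heading to target = atan2(-1.5−-1.5, -5−3.5) = 3.1416
Δθ = wrap(3.1416 − -1.5708) = -1.5708; ω₁ = Δθ/dt₁ = -0.7854
distance = √((-5−3.5)² + (-1.5−-1.5)²) = 8.5000; v₂ = distance/dt₂ = 17.0000

ω₁ = -0.7854, v₂ = 17.0000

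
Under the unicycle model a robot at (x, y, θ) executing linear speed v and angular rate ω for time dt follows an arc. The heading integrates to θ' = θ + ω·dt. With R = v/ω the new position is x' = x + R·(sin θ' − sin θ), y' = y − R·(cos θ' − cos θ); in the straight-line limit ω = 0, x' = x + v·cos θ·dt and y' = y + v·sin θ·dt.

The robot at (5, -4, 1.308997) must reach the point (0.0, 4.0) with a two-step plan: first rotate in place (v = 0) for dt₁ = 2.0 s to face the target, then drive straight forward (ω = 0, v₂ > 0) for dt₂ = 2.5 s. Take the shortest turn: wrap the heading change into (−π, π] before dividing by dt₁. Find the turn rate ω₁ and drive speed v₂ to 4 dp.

heading to target = atan2(4−-4, 0−5) = 2.1294
Δθ = wrap(2.1294 − 1.3090) = 0.8204; ω₁ = Δθ/dt₁ = 0.4102
distance = √((0−5)² + (4−-4)²) = 9.4340; v₂ = distance/dt₂ = 3.7736

ω₁ = 0.4102, v₂ = 3.7736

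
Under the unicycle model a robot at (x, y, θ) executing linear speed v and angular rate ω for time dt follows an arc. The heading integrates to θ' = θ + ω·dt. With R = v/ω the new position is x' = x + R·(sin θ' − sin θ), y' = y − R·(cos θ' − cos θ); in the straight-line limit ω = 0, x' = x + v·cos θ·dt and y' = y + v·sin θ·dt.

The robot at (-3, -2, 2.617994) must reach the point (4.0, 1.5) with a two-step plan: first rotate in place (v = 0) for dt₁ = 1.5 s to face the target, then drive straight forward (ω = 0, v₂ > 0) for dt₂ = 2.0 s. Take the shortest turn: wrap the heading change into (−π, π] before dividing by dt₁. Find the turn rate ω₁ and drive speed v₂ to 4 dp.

ω₁ = -1.4362, v₂ = 3.9131

heading to target = atan2(1.5−-2, 4−-3) = 0.4636
Δθ = wrap(0.4636 − 2.6180) = -2.1543; ω₁ = Δθ/dt₁ = -1.4362
distance = √((4−-3)² + (1.5−-2)²) = 7.8262; v₂ = distance/dt₂ = 3.9131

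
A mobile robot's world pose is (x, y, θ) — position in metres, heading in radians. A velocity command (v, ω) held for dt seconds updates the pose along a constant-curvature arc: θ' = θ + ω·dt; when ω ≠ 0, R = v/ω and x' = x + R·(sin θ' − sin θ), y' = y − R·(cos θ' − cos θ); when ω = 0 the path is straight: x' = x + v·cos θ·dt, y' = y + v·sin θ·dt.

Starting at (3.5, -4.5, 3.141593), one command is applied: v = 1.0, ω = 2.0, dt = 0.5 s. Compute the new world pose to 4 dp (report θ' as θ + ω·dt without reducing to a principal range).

(3.0793, -4.7298, 4.1416)

θ' = 3.1416 + 2.0·0.5 = 4.1416
R = v/ω = 1.0/2.0 = 0.5000
x' = 3.5 + 0.5000·(sin 4.1416 − sin 3.1416) = 3.0793
y' = -4.5 − 0.5000·(cos 4.1416 − cos 3.1416) = -4.7298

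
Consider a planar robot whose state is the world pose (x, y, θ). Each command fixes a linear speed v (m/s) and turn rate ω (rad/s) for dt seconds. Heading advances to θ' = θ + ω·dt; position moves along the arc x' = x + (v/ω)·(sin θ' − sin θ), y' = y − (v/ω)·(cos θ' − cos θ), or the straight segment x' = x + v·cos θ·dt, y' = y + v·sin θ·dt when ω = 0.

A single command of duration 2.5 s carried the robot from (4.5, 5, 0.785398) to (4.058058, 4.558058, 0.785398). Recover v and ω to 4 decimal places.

v = -0.2500, ω = 0.0000

Δθ = 0.785398 − 0.785398 = 0.000000
ω = Δθ/dt = 0.000000/2.5 = 0.0000
ω = 0 → v = (Δx·cos θ + Δy·sin θ)/dt = -0.2500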